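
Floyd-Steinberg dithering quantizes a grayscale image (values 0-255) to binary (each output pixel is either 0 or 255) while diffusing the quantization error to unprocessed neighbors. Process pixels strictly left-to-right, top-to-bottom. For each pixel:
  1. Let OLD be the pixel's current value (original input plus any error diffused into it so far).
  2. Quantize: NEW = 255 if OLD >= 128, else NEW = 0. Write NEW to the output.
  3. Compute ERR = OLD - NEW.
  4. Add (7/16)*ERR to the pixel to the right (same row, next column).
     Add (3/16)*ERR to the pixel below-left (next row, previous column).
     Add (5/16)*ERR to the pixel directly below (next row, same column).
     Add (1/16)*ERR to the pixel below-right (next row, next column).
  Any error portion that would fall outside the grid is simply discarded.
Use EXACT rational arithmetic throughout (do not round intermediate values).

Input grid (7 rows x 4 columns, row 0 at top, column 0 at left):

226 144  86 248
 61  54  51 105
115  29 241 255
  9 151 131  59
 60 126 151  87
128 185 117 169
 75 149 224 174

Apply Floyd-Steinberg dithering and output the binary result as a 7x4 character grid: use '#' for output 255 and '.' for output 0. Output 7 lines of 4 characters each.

(0,0): OLD=226 → NEW=255, ERR=-29
(0,1): OLD=2101/16 → NEW=255, ERR=-1979/16
(0,2): OLD=8163/256 → NEW=0, ERR=8163/256
(0,3): OLD=1072949/4096 → NEW=255, ERR=28469/4096
(1,0): OLD=7359/256 → NEW=0, ERR=7359/256
(1,1): OLD=65721/2048 → NEW=0, ERR=65721/2048
(1,2): OLD=4494253/65536 → NEW=0, ERR=4494253/65536
(1,3): OLD=145927499/1048576 → NEW=255, ERR=-121459381/1048576
(2,0): OLD=4259843/32768 → NEW=255, ERR=-4095997/32768
(2,1): OLD=-1053231/1048576 → NEW=0, ERR=-1053231/1048576
(2,2): OLD=508093461/2097152 → NEW=255, ERR=-26680299/2097152
(2,3): OLD=7298840353/33554432 → NEW=255, ERR=-1257539807/33554432
(3,0): OLD=-507524269/16777216 → NEW=0, ERR=-507524269/16777216
(3,1): OLD=34159347853/268435456 → NEW=0, ERR=34159347853/268435456
(3,2): OLD=754230176883/4294967296 → NEW=255, ERR=-340986483597/4294967296
(3,3): OLD=808077013413/68719476736 → NEW=0, ERR=808077013413/68719476736
(4,0): OLD=319574139799/4294967296 → NEW=0, ERR=319574139799/4294967296
(4,1): OLD=6237767605957/34359738368 → NEW=255, ERR=-2523965677883/34359738368
(4,2): OLD=114580841706661/1099511627776 → NEW=0, ERR=114580841706661/1099511627776
(4,3): OLD=2309939699083027/17592186044416 → NEW=255, ERR=-2176067742243053/17592186044416
(5,0): OLD=75579812735975/549755813888 → NEW=255, ERR=-64607919805465/549755813888
(5,1): OLD=2371762537387697/17592186044416 → NEW=255, ERR=-2114244903938383/17592186044416
(5,2): OLD=608714113447053/8796093022208 → NEW=0, ERR=608714113447053/8796093022208
(5,3): OLD=47044223408450917/281474976710656 → NEW=255, ERR=-24731895652766363/281474976710656
(6,0): OLD=4430621372609651/281474976710656 → NEW=0, ERR=4430621372609651/281474976710656
(6,1): OLD=558268401721919829/4503599627370496 → NEW=0, ERR=558268401721919829/4503599627370496
(6,2): OLD=19878710320232740675/72057594037927936 → NEW=255, ERR=1504023840561116995/72057594037927936
(6,3): OLD=184466268267336506325/1152921504606846976 → NEW=255, ERR=-109528715407409472555/1152921504606846976
Row 0: ##.#
Row 1: ...#
Row 2: #.##
Row 3: ..#.
Row 4: .#.#
Row 5: ##.#
Row 6: ..##

Answer: ##.#
...#
#.##
..#.
.#.#
##.#
..##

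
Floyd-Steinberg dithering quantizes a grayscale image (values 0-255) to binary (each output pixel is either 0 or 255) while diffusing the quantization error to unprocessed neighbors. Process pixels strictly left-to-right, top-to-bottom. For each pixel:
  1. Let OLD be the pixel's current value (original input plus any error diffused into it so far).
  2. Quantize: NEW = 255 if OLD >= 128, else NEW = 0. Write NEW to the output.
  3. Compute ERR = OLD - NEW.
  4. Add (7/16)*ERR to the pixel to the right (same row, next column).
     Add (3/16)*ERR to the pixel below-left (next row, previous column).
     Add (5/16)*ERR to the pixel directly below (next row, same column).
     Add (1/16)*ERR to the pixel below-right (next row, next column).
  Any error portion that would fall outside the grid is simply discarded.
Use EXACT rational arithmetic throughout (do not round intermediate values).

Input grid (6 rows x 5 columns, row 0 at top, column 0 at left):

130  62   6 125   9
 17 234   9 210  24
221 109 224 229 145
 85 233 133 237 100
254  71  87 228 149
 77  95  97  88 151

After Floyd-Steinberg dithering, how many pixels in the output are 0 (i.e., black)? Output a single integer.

Answer: 15

Derivation:
(0,0): OLD=130 → NEW=255, ERR=-125
(0,1): OLD=117/16 → NEW=0, ERR=117/16
(0,2): OLD=2355/256 → NEW=0, ERR=2355/256
(0,3): OLD=528485/4096 → NEW=255, ERR=-515995/4096
(0,4): OLD=-3022141/65536 → NEW=0, ERR=-3022141/65536
(1,0): OLD=-5297/256 → NEW=0, ERR=-5297/256
(1,1): OLD=452905/2048 → NEW=255, ERR=-69335/2048
(1,2): OLD=-1710499/65536 → NEW=0, ERR=-1710499/65536
(1,3): OLD=39621081/262144 → NEW=255, ERR=-27225639/262144
(1,4): OLD=-183382677/4194304 → NEW=0, ERR=-183382677/4194304
(2,0): OLD=6821843/32768 → NEW=255, ERR=-1533997/32768
(2,1): OLD=75237697/1048576 → NEW=0, ERR=75237697/1048576
(2,2): OLD=3785713155/16777216 → NEW=255, ERR=-492476925/16777216
(2,3): OLD=46673696601/268435456 → NEW=255, ERR=-21777344679/268435456
(2,4): OLD=383767334191/4294967296 → NEW=0, ERR=383767334191/4294967296
(3,0): OLD=1406336931/16777216 → NEW=0, ERR=1406336931/16777216
(3,1): OLD=38072999143/134217728 → NEW=255, ERR=3847478503/134217728
(3,2): OLD=539626011805/4294967296 → NEW=0, ERR=539626011805/4294967296
(3,3): OLD=2418367300565/8589934592 → NEW=255, ERR=227933979605/8589934592
(3,4): OLD=18480231516617/137438953472 → NEW=255, ERR=-16566701618743/137438953472
(4,0): OLD=613256759341/2147483648 → NEW=255, ERR=65648429101/2147483648
(4,1): OLD=8392657705901/68719476736 → NEW=0, ERR=8392657705901/68719476736
(4,2): OLD=205016521006275/1099511627776 → NEW=255, ERR=-75358944076605/1099511627776
(4,3): OLD=3369926976710061/17592186044416 → NEW=255, ERR=-1116080464616019/17592186044416
(4,4): OLD=23991328031811131/281474976710656 → NEW=0, ERR=23991328031811131/281474976710656
(5,0): OLD=120344117112615/1099511627776 → NEW=0, ERR=120344117112615/1099511627776
(5,1): OLD=1496307136974901/8796093022208 → NEW=255, ERR=-746696583688139/8796093022208
(5,2): OLD=9620884022033885/281474976710656 → NEW=0, ERR=9620884022033885/281474976710656
(5,3): OLD=106764653151345459/1125899906842624 → NEW=0, ERR=106764653151345459/1125899906842624
(5,4): OLD=3875924157891995201/18014398509481984 → NEW=255, ERR=-717747462025910719/18014398509481984
Output grid:
  Row 0: #..#.  (3 black, running=3)
  Row 1: .#.#.  (3 black, running=6)
  Row 2: #.##.  (2 black, running=8)
  Row 3: .#.##  (2 black, running=10)
  Row 4: #.##.  (2 black, running=12)
  Row 5: .#..#  (3 black, running=15)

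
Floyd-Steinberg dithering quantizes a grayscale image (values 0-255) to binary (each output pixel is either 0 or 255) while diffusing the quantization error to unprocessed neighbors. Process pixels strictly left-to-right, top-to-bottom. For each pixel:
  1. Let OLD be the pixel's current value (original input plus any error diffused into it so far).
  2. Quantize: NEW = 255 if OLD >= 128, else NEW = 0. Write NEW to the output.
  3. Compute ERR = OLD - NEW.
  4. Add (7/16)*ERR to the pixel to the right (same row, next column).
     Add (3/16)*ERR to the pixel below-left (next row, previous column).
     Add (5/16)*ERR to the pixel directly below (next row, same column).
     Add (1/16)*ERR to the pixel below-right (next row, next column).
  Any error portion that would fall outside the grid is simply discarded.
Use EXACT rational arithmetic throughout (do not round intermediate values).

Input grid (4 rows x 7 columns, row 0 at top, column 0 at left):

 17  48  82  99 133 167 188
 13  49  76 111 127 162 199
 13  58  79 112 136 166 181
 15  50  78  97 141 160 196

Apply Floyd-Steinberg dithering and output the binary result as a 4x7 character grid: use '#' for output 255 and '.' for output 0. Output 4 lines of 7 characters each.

(0,0): OLD=17 → NEW=0, ERR=17
(0,1): OLD=887/16 → NEW=0, ERR=887/16
(0,2): OLD=27201/256 → NEW=0, ERR=27201/256
(0,3): OLD=595911/4096 → NEW=255, ERR=-448569/4096
(0,4): OLD=5576305/65536 → NEW=0, ERR=5576305/65536
(0,5): OLD=214146327/1048576 → NEW=255, ERR=-53240553/1048576
(0,6): OLD=2781432737/16777216 → NEW=255, ERR=-1496757343/16777216
(1,0): OLD=7349/256 → NEW=0, ERR=7349/256
(1,1): OLD=204531/2048 → NEW=0, ERR=204531/2048
(1,2): OLD=8901615/65536 → NEW=255, ERR=-7810065/65536
(1,3): OLD=12382083/262144 → NEW=0, ERR=12382083/262144
(1,4): OLD=2648953833/16777216 → NEW=255, ERR=-1629236247/16777216
(1,5): OLD=12379953977/134217728 → NEW=0, ERR=12379953977/134217728
(1,6): OLD=447323839287/2147483648 → NEW=255, ERR=-100284490953/2147483648
(2,0): OLD=1333537/32768 → NEW=0, ERR=1333537/32768
(2,1): OLD=90663035/1048576 → NEW=0, ERR=90663035/1048576
(2,2): OLD=1588540977/16777216 → NEW=0, ERR=1588540977/16777216
(2,3): OLD=19129869545/134217728 → NEW=255, ERR=-15095651095/134217728
(2,4): OLD=82349128505/1073741824 → NEW=0, ERR=82349128505/1073741824
(2,5): OLD=7337604973843/34359738368 → NEW=255, ERR=-1424128309997/34359738368
(2,6): OLD=84683413085621/549755813888 → NEW=255, ERR=-55504319455819/549755813888
(3,0): OLD=737013265/16777216 → NEW=0, ERR=737013265/16777216
(3,1): OLD=15641151165/134217728 → NEW=0, ERR=15641151165/134217728
(3,2): OLD=153425668487/1073741824 → NEW=255, ERR=-120378496633/1073741824
(3,3): OLD=142171449665/4294967296 → NEW=0, ERR=142171449665/4294967296
(3,4): OLD=90516159889937/549755813888 → NEW=255, ERR=-49671572651503/549755813888
(3,5): OLD=410696702810051/4398046511104 → NEW=0, ERR=410696702810051/4398046511104
(3,6): OLD=14264689576580125/70368744177664 → NEW=255, ERR=-3679340188724195/70368744177664
Row 0: ...#.##
Row 1: ..#.#.#
Row 2: ...#.##
Row 3: ..#.#.#

Answer: ...#.##
..#.#.#
...#.##
..#.#.#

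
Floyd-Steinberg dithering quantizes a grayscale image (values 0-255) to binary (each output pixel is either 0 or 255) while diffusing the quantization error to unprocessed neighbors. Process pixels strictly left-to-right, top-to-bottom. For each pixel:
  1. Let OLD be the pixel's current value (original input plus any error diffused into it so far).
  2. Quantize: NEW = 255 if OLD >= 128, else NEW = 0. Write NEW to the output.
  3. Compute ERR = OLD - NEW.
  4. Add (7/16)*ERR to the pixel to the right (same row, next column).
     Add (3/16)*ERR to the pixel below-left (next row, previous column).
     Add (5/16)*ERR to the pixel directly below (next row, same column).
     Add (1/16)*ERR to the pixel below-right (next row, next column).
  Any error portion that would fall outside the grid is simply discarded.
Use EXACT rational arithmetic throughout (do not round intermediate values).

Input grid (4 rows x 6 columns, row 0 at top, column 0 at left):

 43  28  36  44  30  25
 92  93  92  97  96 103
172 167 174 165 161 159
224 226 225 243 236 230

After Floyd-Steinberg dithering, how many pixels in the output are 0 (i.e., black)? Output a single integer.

(0,0): OLD=43 → NEW=0, ERR=43
(0,1): OLD=749/16 → NEW=0, ERR=749/16
(0,2): OLD=14459/256 → NEW=0, ERR=14459/256
(0,3): OLD=281437/4096 → NEW=0, ERR=281437/4096
(0,4): OLD=3936139/65536 → NEW=0, ERR=3936139/65536
(0,5): OLD=53767373/1048576 → NEW=0, ERR=53767373/1048576
(1,0): OLD=29239/256 → NEW=0, ERR=29239/256
(1,1): OLD=349953/2048 → NEW=255, ERR=-172287/2048
(1,2): OLD=5810069/65536 → NEW=0, ERR=5810069/65536
(1,3): OLD=45101809/262144 → NEW=255, ERR=-21744911/262144
(1,4): OLD=1549996339/16777216 → NEW=0, ERR=1549996339/16777216
(1,5): OLD=43807867765/268435456 → NEW=255, ERR=-24643173515/268435456
(2,0): OLD=6288795/32768 → NEW=255, ERR=-2067045/32768
(2,1): OLD=143523033/1048576 → NEW=255, ERR=-123863847/1048576
(2,2): OLD=2167844299/16777216 → NEW=255, ERR=-2110345781/16777216
(2,3): OLD=14349212467/134217728 → NEW=0, ERR=14349212467/134217728
(2,4): OLD=920182106905/4294967296 → NEW=255, ERR=-175034553575/4294967296
(2,5): OLD=8126500107583/68719476736 → NEW=0, ERR=8126500107583/68719476736
(3,0): OLD=3055777643/16777216 → NEW=255, ERR=-1222412437/16777216
(3,1): OLD=17405526927/134217728 → NEW=255, ERR=-16819993713/134217728
(3,2): OLD=154111549277/1073741824 → NEW=255, ERR=-119692615843/1073741824
(3,3): OLD=14577961417303/68719476736 → NEW=255, ERR=-2945505150377/68719476736
(3,4): OLD=128294870461175/549755813888 → NEW=255, ERR=-11892862080265/549755813888
(3,5): OLD=2242506941991705/8796093022208 → NEW=255, ERR=-496778671335/8796093022208
Output grid:
  Row 0: ......  (6 black, running=6)
  Row 1: .#.#.#  (3 black, running=9)
  Row 2: ###.#.  (2 black, running=11)
  Row 3: ######  (0 black, running=11)

Answer: 11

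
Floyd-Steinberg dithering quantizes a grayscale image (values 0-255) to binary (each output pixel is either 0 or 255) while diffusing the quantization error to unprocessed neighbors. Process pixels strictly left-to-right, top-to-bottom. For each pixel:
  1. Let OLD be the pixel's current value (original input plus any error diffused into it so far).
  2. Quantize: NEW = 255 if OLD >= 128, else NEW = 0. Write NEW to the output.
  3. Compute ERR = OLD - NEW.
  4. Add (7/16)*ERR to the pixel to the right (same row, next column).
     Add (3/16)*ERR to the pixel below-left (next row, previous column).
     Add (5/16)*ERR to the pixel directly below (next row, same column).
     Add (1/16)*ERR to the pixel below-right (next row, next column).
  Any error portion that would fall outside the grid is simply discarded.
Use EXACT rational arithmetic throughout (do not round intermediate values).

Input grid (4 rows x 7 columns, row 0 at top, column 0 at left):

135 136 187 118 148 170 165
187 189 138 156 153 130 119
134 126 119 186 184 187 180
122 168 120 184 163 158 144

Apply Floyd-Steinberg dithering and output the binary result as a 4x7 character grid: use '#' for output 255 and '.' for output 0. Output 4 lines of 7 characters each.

(0,0): OLD=135 → NEW=255, ERR=-120
(0,1): OLD=167/2 → NEW=0, ERR=167/2
(0,2): OLD=7153/32 → NEW=255, ERR=-1007/32
(0,3): OLD=53367/512 → NEW=0, ERR=53367/512
(0,4): OLD=1585985/8192 → NEW=255, ERR=-502975/8192
(0,5): OLD=18761415/131072 → NEW=255, ERR=-14661945/131072
(0,6): OLD=243396465/2097152 → NEW=0, ERR=243396465/2097152
(1,0): OLD=5285/32 → NEW=255, ERR=-2875/32
(1,1): OLD=41571/256 → NEW=255, ERR=-23709/256
(1,2): OLD=920863/8192 → NEW=0, ERR=920863/8192
(1,3): OLD=7348979/32768 → NEW=255, ERR=-1006861/32768
(1,4): OLD=222110265/2097152 → NEW=0, ERR=222110265/2097152
(1,5): OLD=2672660105/16777216 → NEW=255, ERR=-1605529975/16777216
(1,6): OLD=28564239079/268435456 → NEW=0, ERR=28564239079/268435456
(2,0): OLD=362737/4096 → NEW=0, ERR=362737/4096
(2,1): OLD=19826539/131072 → NEW=255, ERR=-13596821/131072
(2,2): OLD=203831041/2097152 → NEW=0, ERR=203831041/2097152
(2,3): OLD=4123908921/16777216 → NEW=255, ERR=-154281159/16777216
(2,4): OLD=25932231817/134217728 → NEW=255, ERR=-8293288823/134217728
(2,5): OLD=672733273987/4294967296 → NEW=255, ERR=-422483386493/4294967296
(2,6): OLD=11286245559749/68719476736 → NEW=255, ERR=-6237221007931/68719476736
(3,0): OLD=273100001/2097152 → NEW=255, ERR=-261673759/2097152
(3,1): OLD=1757448525/16777216 → NEW=0, ERR=1757448525/16777216
(3,2): OLD=25232199735/134217728 → NEW=255, ERR=-8993320905/134217728
(3,3): OLD=78544454673/536870912 → NEW=255, ERR=-58357627887/536870912
(3,4): OLD=5299375198433/68719476736 → NEW=0, ERR=5299375198433/68719476736
(3,5): OLD=77030982878515/549755813888 → NEW=255, ERR=-63156749662925/549755813888
(3,6): OLD=520973433769133/8796093022208 → NEW=0, ERR=520973433769133/8796093022208
Row 0: #.#.##.
Row 1: ##.#.#.
Row 2: .#.####
Row 3: #.##.#.

Answer: #.#.##.
##.#.#.
.#.####
#.##.#.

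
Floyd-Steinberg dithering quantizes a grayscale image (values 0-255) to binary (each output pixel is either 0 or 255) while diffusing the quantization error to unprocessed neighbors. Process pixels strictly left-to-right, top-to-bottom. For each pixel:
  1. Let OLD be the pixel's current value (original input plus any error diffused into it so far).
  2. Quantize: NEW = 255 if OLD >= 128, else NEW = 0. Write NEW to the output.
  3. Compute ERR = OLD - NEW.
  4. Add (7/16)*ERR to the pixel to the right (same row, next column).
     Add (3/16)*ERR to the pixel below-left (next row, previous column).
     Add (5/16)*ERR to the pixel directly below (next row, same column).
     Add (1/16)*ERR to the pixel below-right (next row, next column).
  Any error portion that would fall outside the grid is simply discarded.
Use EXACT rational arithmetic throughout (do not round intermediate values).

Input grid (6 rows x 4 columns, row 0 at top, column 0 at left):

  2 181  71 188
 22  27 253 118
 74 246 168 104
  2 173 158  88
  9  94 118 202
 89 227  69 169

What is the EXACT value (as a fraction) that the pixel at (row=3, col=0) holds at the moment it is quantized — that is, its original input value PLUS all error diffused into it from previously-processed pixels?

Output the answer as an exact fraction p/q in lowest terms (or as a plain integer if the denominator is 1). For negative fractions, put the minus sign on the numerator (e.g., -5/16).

(0,0): OLD=2 → NEW=0, ERR=2
(0,1): OLD=1455/8 → NEW=255, ERR=-585/8
(0,2): OLD=4993/128 → NEW=0, ERR=4993/128
(0,3): OLD=419975/2048 → NEW=255, ERR=-102265/2048
(1,0): OLD=1141/128 → NEW=0, ERR=1141/128
(1,1): OLD=15859/1024 → NEW=0, ERR=15859/1024
(1,2): OLD=8455215/32768 → NEW=255, ERR=99375/32768
(1,3): OLD=55658617/524288 → NEW=0, ERR=55658617/524288
(2,0): OLD=1305633/16384 → NEW=0, ERR=1305633/16384
(2,1): OLD=150381371/524288 → NEW=255, ERR=16687931/524288
(2,2): OLD=213643415/1048576 → NEW=255, ERR=-53743465/1048576
(2,3): OLD=1928392379/16777216 → NEW=0, ERR=1928392379/16777216
(3,0): OLD=275742289/8388608 → NEW=0, ERR=275742289/8388608
Target (3,0): original=2, with diffused error = 275742289/8388608

Answer: 275742289/8388608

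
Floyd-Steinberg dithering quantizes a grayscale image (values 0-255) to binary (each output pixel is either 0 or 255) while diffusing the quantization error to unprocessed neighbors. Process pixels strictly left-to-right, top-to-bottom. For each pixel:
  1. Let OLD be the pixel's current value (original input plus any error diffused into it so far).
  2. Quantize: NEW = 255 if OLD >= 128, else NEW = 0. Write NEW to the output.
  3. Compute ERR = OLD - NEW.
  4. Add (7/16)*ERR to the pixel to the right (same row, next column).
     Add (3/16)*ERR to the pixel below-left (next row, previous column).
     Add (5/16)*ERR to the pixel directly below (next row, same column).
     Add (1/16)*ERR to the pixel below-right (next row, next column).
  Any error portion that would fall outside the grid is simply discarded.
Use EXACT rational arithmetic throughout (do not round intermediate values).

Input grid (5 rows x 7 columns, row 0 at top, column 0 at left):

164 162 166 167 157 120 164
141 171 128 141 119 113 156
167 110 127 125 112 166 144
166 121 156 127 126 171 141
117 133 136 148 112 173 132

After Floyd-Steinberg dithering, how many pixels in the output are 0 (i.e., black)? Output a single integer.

(0,0): OLD=164 → NEW=255, ERR=-91
(0,1): OLD=1955/16 → NEW=0, ERR=1955/16
(0,2): OLD=56181/256 → NEW=255, ERR=-9099/256
(0,3): OLD=620339/4096 → NEW=255, ERR=-424141/4096
(0,4): OLD=7320165/65536 → NEW=0, ERR=7320165/65536
(0,5): OLD=177070275/1048576 → NEW=255, ERR=-90316605/1048576
(0,6): OLD=2119247189/16777216 → NEW=0, ERR=2119247189/16777216
(1,0): OLD=34681/256 → NEW=255, ERR=-30599/256
(1,1): OLD=296015/2048 → NEW=255, ERR=-226225/2048
(1,2): OLD=3721595/65536 → NEW=0, ERR=3721595/65536
(1,3): OLD=39900063/262144 → NEW=255, ERR=-26946657/262144
(1,4): OLD=1448065597/16777216 → NEW=0, ERR=1448065597/16777216
(1,5): OLD=20738020557/134217728 → NEW=255, ERR=-13487500083/134217728
(1,6): OLD=313804310627/2147483648 → NEW=255, ERR=-233804019613/2147483648
(2,0): OLD=3569621/32768 → NEW=0, ERR=3569621/32768
(2,1): OLD=132453495/1048576 → NEW=0, ERR=132453495/1048576
(2,2): OLD=2916421413/16777216 → NEW=255, ERR=-1361768667/16777216
(2,3): OLD=10348023101/134217728 → NEW=0, ERR=10348023101/134217728
(2,4): OLD=158308882765/1073741824 → NEW=255, ERR=-115495282355/1073741824
(2,5): OLD=2491722947055/34359738368 → NEW=0, ERR=2491722947055/34359738368
(2,6): OLD=74449776238969/549755813888 → NEW=255, ERR=-65737956302471/549755813888
(3,0): OLD=3753517701/16777216 → NEW=255, ERR=-524672379/16777216
(3,1): OLD=18573301537/134217728 → NEW=255, ERR=-15652219103/134217728
(3,2): OLD=109484642675/1073741824 → NEW=0, ERR=109484642675/1073741824
(3,3): OLD=732129441845/4294967296 → NEW=255, ERR=-363087218635/4294967296
(3,4): OLD=40581365884549/549755813888 → NEW=0, ERR=40581365884549/549755813888
(3,5): OLD=865595925140319/4398046511104 → NEW=255, ERR=-255905935191201/4398046511104
(3,6): OLD=5820073667836417/70368744177664 → NEW=0, ERR=5820073667836417/70368744177664
(4,0): OLD=183312034347/2147483648 → NEW=0, ERR=183312034347/2147483648
(4,1): OLD=5190601706671/34359738368 → NEW=255, ERR=-3571131577169/34359738368
(4,2): OLD=54565351138977/549755813888 → NEW=0, ERR=54565351138977/549755813888
(4,3): OLD=814601820018235/4398046511104 → NEW=255, ERR=-306900040313285/4398046511104
(4,4): OLD=3108367291815745/35184372088832 → NEW=0, ERR=3108367291815745/35184372088832
(4,5): OLD=240479986990629825/1125899906842624 → NEW=255, ERR=-46624489254239295/1125899906842624
(4,6): OLD=2451623152489912727/18014398509481984 → NEW=255, ERR=-2142048467427993193/18014398509481984
Output grid:
  Row 0: #.##.#.  (3 black, running=3)
  Row 1: ##.#.##  (2 black, running=5)
  Row 2: ..#.#.#  (4 black, running=9)
  Row 3: ##.#.#.  (3 black, running=12)
  Row 4: .#.#.##  (3 black, running=15)

Answer: 15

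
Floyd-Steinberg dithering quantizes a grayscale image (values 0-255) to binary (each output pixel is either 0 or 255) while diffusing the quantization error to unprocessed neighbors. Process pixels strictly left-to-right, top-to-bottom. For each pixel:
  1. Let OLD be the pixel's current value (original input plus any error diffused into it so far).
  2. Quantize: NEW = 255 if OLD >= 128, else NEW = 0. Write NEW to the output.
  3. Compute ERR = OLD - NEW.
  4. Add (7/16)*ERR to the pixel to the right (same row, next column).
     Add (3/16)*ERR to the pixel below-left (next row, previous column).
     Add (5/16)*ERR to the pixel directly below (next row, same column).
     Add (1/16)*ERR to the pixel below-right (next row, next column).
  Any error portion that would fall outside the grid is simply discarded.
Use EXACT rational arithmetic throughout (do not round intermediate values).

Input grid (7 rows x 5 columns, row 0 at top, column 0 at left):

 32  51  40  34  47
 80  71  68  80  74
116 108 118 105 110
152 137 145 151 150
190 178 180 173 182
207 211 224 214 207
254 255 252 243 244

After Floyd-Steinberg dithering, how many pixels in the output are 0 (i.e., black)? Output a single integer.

(0,0): OLD=32 → NEW=0, ERR=32
(0,1): OLD=65 → NEW=0, ERR=65
(0,2): OLD=1095/16 → NEW=0, ERR=1095/16
(0,3): OLD=16369/256 → NEW=0, ERR=16369/256
(0,4): OLD=307095/4096 → NEW=0, ERR=307095/4096
(1,0): OLD=1635/16 → NEW=0, ERR=1635/16
(1,1): OLD=19309/128 → NEW=255, ERR=-13331/128
(1,2): OLD=245241/4096 → NEW=0, ERR=245241/4096
(1,3): OLD=2367673/16384 → NEW=255, ERR=-1810247/16384
(1,4): OLD=13916443/262144 → NEW=0, ERR=13916443/262144
(2,0): OLD=262975/2048 → NEW=255, ERR=-259265/2048
(2,1): OLD=2469501/65536 → NEW=0, ERR=2469501/65536
(2,2): OLD=132089319/1048576 → NEW=0, ERR=132089319/1048576
(2,3): OLD=2336732885/16777216 → NEW=255, ERR=-1941457195/16777216
(2,4): OLD=18537268627/268435456 → NEW=0, ERR=18537268627/268435456
(3,0): OLD=125309655/1048576 → NEW=0, ERR=125309655/1048576
(3,1): OLD=1818365267/8388608 → NEW=255, ERR=-320729773/8388608
(3,2): OLD=39807890489/268435456 → NEW=255, ERR=-28643150791/268435456
(3,3): OLD=47768512763/536870912 → NEW=0, ERR=47768512763/536870912
(3,4): OLD=1746115834171/8589934592 → NEW=255, ERR=-444317486789/8589934592
(4,0): OLD=29551565201/134217728 → NEW=255, ERR=-4673955439/134217728
(4,1): OLD=593901858169/4294967296 → NEW=255, ERR=-501314802311/4294967296
(4,2): OLD=7551080795559/68719476736 → NEW=0, ERR=7551080795559/68719476736
(4,3): OLD=255648659057049/1099511627776 → NEW=255, ERR=-24726806025831/1099511627776
(4,4): OLD=2842156940496559/17592186044416 → NEW=255, ERR=-1643850500829521/17592186044416
(5,0): OLD=11973154407179/68719476736 → NEW=255, ERR=-5550312160501/68719476736
(5,1): OLD=86649880677129/549755813888 → NEW=255, ERR=-53537851864311/549755813888
(5,2): OLD=3592689204024441/17592186044416 → NEW=255, ERR=-893318237301639/17592186044416
(5,3): OLD=12251449513519243/70368744177664 → NEW=255, ERR=-5692580251785077/70368744177664
(5,4): OLD=158753693351684025/1125899906842624 → NEW=255, ERR=-128350782893185095/1125899906842624
(6,0): OLD=1851581585627859/8796093022208 → NEW=255, ERR=-391422135035181/8796093022208
(6,1): OLD=53629318247441813/281474976710656 → NEW=255, ERR=-18146800813775467/281474976710656
(6,2): OLD=840691698240857447/4503599627370496 → NEW=255, ERR=-307726206738619033/4503599627370496
(6,3): OLD=11765387360007489853/72057594037927936 → NEW=255, ERR=-6609299119664133827/72057594037927936
(6,4): OLD=188146300582774576107/1152921504606846976 → NEW=255, ERR=-105848683091971402773/1152921504606846976
Output grid:
  Row 0: .....  (5 black, running=5)
  Row 1: .#.#.  (3 black, running=8)
  Row 2: #..#.  (3 black, running=11)
  Row 3: .##.#  (2 black, running=13)
  Row 4: ##.##  (1 black, running=14)
  Row 5: #####  (0 black, running=14)
  Row 6: #####  (0 black, running=14)

Answer: 14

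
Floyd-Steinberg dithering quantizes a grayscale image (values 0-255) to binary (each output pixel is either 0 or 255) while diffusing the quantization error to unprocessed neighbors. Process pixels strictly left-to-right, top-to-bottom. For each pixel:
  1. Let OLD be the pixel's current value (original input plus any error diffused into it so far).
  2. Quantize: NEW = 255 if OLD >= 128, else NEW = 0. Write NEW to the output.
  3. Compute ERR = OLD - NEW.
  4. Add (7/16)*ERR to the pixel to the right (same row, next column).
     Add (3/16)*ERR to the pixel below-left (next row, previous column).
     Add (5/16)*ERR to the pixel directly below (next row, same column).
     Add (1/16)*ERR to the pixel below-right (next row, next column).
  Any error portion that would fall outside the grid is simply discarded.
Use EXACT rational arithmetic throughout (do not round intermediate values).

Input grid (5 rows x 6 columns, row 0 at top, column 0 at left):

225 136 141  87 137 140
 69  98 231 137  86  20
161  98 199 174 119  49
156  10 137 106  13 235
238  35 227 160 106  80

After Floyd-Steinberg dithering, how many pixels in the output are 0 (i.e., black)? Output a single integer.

(0,0): OLD=225 → NEW=255, ERR=-30
(0,1): OLD=983/8 → NEW=0, ERR=983/8
(0,2): OLD=24929/128 → NEW=255, ERR=-7711/128
(0,3): OLD=124199/2048 → NEW=0, ERR=124199/2048
(0,4): OLD=5358609/32768 → NEW=255, ERR=-2997231/32768
(0,5): OLD=52419703/524288 → NEW=0, ERR=52419703/524288
(1,0): OLD=10581/128 → NEW=0, ERR=10581/128
(1,1): OLD=163219/1024 → NEW=255, ERR=-97901/1024
(1,2): OLD=6206159/32768 → NEW=255, ERR=-2149681/32768
(1,3): OLD=13937475/131072 → NEW=0, ERR=13937475/131072
(1,4): OLD=1060945161/8388608 → NEW=0, ERR=1060945161/8388608
(1,5): OLD=13537255791/134217728 → NEW=0, ERR=13537255791/134217728
(2,0): OLD=2767361/16384 → NEW=255, ERR=-1410559/16384
(2,1): OLD=12227931/524288 → NEW=0, ERR=12227931/524288
(2,2): OLD=1700078417/8388608 → NEW=255, ERR=-439016623/8388608
(2,3): OLD=13686638729/67108864 → NEW=255, ERR=-3426121591/67108864
(2,4): OLD=347344206491/2147483648 → NEW=255, ERR=-200264123749/2147483648
(2,5): OLD=1636360738285/34359738368 → NEW=0, ERR=1636360738285/34359738368
(3,0): OLD=1119617201/8388608 → NEW=255, ERR=-1019477839/8388608
(3,1): OLD=-3427594595/67108864 → NEW=0, ERR=-3427594595/67108864
(3,2): OLD=48417806599/536870912 → NEW=0, ERR=48417806599/536870912
(3,3): OLD=3736470770485/34359738368 → NEW=0, ERR=3736470770485/34359738368
(3,4): OLD=10217949517141/274877906944 → NEW=0, ERR=10217949517141/274877906944
(3,5): OLD=1144887198420955/4398046511104 → NEW=255, ERR=23385338089435/4398046511104
(4,0): OLD=204488656767/1073741824 → NEW=255, ERR=-69315508353/1073741824
(4,1): OLD=1892971571/17179869184 → NEW=0, ERR=1892971571/17179869184
(4,2): OLD=149769253345065/549755813888 → NEW=255, ERR=9581520803625/549755813888
(4,3): OLD=1884250721877677/8796093022208 → NEW=255, ERR=-358752998785363/8796093022208
(4,4): OLD=15138623242690557/140737488355328 → NEW=0, ERR=15138623242690557/140737488355328
(4,5): OLD=295087592040739531/2251799813685248 → NEW=255, ERR=-279121360448998709/2251799813685248
Output grid:
  Row 0: #.#.#.  (3 black, running=3)
  Row 1: .##...  (4 black, running=7)
  Row 2: #.###.  (2 black, running=9)
  Row 3: #....#  (4 black, running=13)
  Row 4: #.##.#  (2 black, running=15)

Answer: 15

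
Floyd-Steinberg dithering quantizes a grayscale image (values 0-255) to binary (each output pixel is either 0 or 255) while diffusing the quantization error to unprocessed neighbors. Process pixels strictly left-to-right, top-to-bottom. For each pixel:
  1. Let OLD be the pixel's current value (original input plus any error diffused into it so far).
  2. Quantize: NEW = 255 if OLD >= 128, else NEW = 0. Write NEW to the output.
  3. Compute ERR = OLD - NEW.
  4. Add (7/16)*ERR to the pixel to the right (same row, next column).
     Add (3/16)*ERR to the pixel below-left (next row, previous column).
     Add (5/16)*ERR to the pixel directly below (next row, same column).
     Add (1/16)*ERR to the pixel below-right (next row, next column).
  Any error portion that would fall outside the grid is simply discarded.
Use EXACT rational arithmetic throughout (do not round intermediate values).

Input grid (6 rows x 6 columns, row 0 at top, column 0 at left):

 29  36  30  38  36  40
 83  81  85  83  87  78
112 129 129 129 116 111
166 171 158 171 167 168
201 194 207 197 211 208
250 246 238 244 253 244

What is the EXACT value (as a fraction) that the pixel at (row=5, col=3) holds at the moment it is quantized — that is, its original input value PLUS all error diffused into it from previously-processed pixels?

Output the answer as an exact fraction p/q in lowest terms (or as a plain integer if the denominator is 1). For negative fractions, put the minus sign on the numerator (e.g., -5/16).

(0,0): OLD=29 → NEW=0, ERR=29
(0,1): OLD=779/16 → NEW=0, ERR=779/16
(0,2): OLD=13133/256 → NEW=0, ERR=13133/256
(0,3): OLD=247579/4096 → NEW=0, ERR=247579/4096
(0,4): OLD=4092349/65536 → NEW=0, ERR=4092349/65536
(0,5): OLD=70589483/1048576 → NEW=0, ERR=70589483/1048576
(1,0): OLD=25905/256 → NEW=0, ERR=25905/256
(1,1): OLD=311127/2048 → NEW=255, ERR=-211113/2048
(1,2): OLD=4607779/65536 → NEW=0, ERR=4607779/65536
(1,3): OLD=38682919/262144 → NEW=255, ERR=-28163801/262144
(1,4): OLD=1273567957/16777216 → NEW=0, ERR=1273567957/16777216
(1,5): OLD=36547741251/268435456 → NEW=255, ERR=-31903300029/268435456
(2,0): OLD=4072877/32768 → NEW=0, ERR=4072877/32768
(2,1): OLD=178963519/1048576 → NEW=255, ERR=-88423361/1048576
(2,2): OLD=1467864189/16777216 → NEW=0, ERR=1467864189/16777216
(2,3): OLD=20445551061/134217728 → NEW=255, ERR=-13779969579/134217728
(2,4): OLD=282632436479/4294967296 → NEW=0, ERR=282632436479/4294967296
(2,5): OLD=7380058367721/68719476736 → NEW=0, ERR=7380058367721/68719476736
(3,0): OLD=3171408093/16777216 → NEW=255, ERR=-1106781987/16777216
(3,1): OLD=18785012889/134217728 → NEW=255, ERR=-15440507751/134217728
(3,2): OLD=118637665371/1073741824 → NEW=0, ERR=118637665371/1073741824
(3,3): OLD=14091760561425/68719476736 → NEW=255, ERR=-3431706006255/68719476736
(3,4): OLD=98645962695921/549755813888 → NEW=255, ERR=-41541769845519/549755813888
(3,5): OLD=1518330525390463/8796093022208 → NEW=255, ERR=-724673195272577/8796093022208
(4,0): OLD=341051410515/2147483648 → NEW=255, ERR=-206556919725/2147483648
(4,1): OLD=4554808083127/34359738368 → NEW=255, ERR=-4206925200713/34359738368
(4,2): OLD=188465349071093/1099511627776 → NEW=255, ERR=-91910116011787/1099511627776
(4,3): OLD=2419987708433833/17592186044416 → NEW=255, ERR=-2066019732892247/17592186044416
(4,4): OLD=33055842871182905/281474976710656 → NEW=0, ERR=33055842871182905/281474976710656
(4,5): OLD=1030922525186825455/4503599627370496 → NEW=255, ERR=-117495379792651025/4503599627370496
(5,0): OLD=108293624291861/549755813888 → NEW=255, ERR=-31894108249579/549755813888
(5,1): OLD=2826564728383589/17592186044416 → NEW=255, ERR=-1659442712942491/17592186044416
(5,2): OLD=19835065642076967/140737488355328 → NEW=255, ERR=-16052993888531673/140737488355328
(5,3): OLD=784493354922109085/4503599627370496 → NEW=255, ERR=-363924550057367395/4503599627370496
Target (5,3): original=244, with diffused error = 784493354922109085/4503599627370496

Answer: 784493354922109085/4503599627370496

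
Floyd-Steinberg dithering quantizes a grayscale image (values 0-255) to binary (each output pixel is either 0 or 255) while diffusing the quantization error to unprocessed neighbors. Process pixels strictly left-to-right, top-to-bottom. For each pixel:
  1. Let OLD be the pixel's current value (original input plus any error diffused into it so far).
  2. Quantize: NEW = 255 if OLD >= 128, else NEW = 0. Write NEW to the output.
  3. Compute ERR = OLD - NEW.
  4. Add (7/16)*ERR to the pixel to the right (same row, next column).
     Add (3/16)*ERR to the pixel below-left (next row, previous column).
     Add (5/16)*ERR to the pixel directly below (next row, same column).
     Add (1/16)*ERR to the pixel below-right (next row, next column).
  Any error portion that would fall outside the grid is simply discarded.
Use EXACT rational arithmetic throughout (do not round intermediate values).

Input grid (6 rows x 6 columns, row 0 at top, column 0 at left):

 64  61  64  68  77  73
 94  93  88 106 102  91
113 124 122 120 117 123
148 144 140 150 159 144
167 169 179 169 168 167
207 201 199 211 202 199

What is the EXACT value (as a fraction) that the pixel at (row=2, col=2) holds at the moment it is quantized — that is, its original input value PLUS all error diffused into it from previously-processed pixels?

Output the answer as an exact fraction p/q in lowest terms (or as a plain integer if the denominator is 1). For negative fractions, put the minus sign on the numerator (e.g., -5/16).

Answer: 50454783/1048576

Derivation:
(0,0): OLD=64 → NEW=0, ERR=64
(0,1): OLD=89 → NEW=0, ERR=89
(0,2): OLD=1647/16 → NEW=0, ERR=1647/16
(0,3): OLD=28937/256 → NEW=0, ERR=28937/256
(0,4): OLD=517951/4096 → NEW=0, ERR=517951/4096
(0,5): OLD=8409785/65536 → NEW=255, ERR=-8301895/65536
(1,0): OLD=2091/16 → NEW=255, ERR=-1989/16
(1,1): OLD=11485/128 → NEW=0, ERR=11485/128
(1,2): OLD=762593/4096 → NEW=255, ERR=-281887/4096
(1,3): OLD=2316013/16384 → NEW=255, ERR=-1861907/16384
(1,4): OLD=78759623/1048576 → NEW=0, ERR=78759623/1048576
(1,5): OLD=1546487873/16777216 → NEW=0, ERR=1546487873/16777216
(2,0): OLD=186319/2048 → NEW=0, ERR=186319/2048
(2,1): OLD=11217685/65536 → NEW=255, ERR=-5493995/65536
(2,2): OLD=50454783/1048576 → NEW=0, ERR=50454783/1048576
Target (2,2): original=122, with diffused error = 50454783/1048576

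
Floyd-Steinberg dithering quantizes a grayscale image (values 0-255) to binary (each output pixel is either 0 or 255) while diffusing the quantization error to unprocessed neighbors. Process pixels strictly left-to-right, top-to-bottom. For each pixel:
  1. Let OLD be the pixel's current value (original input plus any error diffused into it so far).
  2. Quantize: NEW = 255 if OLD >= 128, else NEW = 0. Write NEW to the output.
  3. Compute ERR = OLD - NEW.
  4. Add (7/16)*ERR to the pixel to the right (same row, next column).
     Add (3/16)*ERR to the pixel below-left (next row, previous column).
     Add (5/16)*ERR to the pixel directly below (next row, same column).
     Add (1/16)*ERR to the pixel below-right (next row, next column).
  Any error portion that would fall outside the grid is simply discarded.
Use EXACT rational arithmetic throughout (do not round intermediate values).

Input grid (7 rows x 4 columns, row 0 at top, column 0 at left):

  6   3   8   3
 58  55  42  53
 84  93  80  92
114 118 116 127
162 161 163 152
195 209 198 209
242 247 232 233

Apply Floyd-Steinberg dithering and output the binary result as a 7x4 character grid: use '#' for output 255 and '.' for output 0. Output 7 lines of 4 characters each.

(0,0): OLD=6 → NEW=0, ERR=6
(0,1): OLD=45/8 → NEW=0, ERR=45/8
(0,2): OLD=1339/128 → NEW=0, ERR=1339/128
(0,3): OLD=15517/2048 → NEW=0, ERR=15517/2048
(1,0): OLD=7799/128 → NEW=0, ERR=7799/128
(1,1): OLD=87809/1024 → NEW=0, ERR=87809/1024
(1,2): OLD=2770773/32768 → NEW=0, ERR=2770773/32768
(1,3): OLD=48766819/524288 → NEW=0, ERR=48766819/524288
(2,0): OLD=1951643/16384 → NEW=0, ERR=1951643/16384
(2,1): OLD=100440089/524288 → NEW=255, ERR=-33253351/524288
(2,2): OLD=106404461/1048576 → NEW=0, ERR=106404461/1048576
(2,3): OLD=2864668025/16777216 → NEW=255, ERR=-1413522055/16777216
(3,0): OLD=1168804139/8388608 → NEW=255, ERR=-970290901/8388608
(3,1): OLD=9938335797/134217728 → NEW=0, ERR=9938335797/134217728
(3,2): OLD=344337921611/2147483648 → NEW=255, ERR=-203270408629/2147483648
(3,3): OLD=2254056133261/34359738368 → NEW=0, ERR=2254056133261/34359738368
(4,0): OLD=300084086287/2147483648 → NEW=255, ERR=-247524243953/2147483648
(4,1): OLD=1868054668397/17179869184 → NEW=0, ERR=1868054668397/17179869184
(4,2): OLD=108807712694797/549755813888 → NEW=255, ERR=-31380019846643/549755813888
(4,3): OLD=1245633266500971/8796093022208 → NEW=255, ERR=-997370454162069/8796093022208
(5,0): OLD=49304386101151/274877906944 → NEW=255, ERR=-20789480169569/274877906944
(5,1): OLD=1688713200219129/8796093022208 → NEW=255, ERR=-554290520443911/8796093022208
(5,2): OLD=607497502851537/4398046511104 → NEW=255, ERR=-514004357479983/4398046511104
(5,3): OLD=16729141473187157/140737488355328 → NEW=0, ERR=16729141473187157/140737488355328
(6,0): OLD=29069283793526603/140737488355328 → NEW=255, ERR=-6818775737082037/140737488355328
(6,1): OLD=404131250020271421/2251799813685248 → NEW=255, ERR=-170077702469466819/2251799813685248
(6,2): OLD=6513386253443958683/36028797018963968 → NEW=255, ERR=-2673956986391853157/36028797018963968
(6,3): OLD=132800233771158240829/576460752303423488 → NEW=255, ERR=-14197258066214748611/576460752303423488
Row 0: ....
Row 1: ....
Row 2: .#.#
Row 3: #.#.
Row 4: #.##
Row 5: ###.
Row 6: ####

Answer: ....
....
.#.#
#.#.
#.##
###.
####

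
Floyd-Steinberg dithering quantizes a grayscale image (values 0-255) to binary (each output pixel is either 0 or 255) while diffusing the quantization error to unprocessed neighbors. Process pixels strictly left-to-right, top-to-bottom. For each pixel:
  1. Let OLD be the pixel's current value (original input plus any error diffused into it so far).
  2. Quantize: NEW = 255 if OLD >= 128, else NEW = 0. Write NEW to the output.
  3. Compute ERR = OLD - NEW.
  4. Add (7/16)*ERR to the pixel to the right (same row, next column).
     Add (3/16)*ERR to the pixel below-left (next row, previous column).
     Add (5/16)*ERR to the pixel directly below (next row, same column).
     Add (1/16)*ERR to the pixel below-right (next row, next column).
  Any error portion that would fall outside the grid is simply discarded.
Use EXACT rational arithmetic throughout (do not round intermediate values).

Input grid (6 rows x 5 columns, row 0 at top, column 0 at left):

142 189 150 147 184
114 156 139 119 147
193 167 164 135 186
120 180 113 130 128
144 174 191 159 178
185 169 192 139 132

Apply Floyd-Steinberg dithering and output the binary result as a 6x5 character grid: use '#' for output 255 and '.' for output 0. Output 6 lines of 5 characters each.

(0,0): OLD=142 → NEW=255, ERR=-113
(0,1): OLD=2233/16 → NEW=255, ERR=-1847/16
(0,2): OLD=25471/256 → NEW=0, ERR=25471/256
(0,3): OLD=780409/4096 → NEW=255, ERR=-264071/4096
(0,4): OLD=10210127/65536 → NEW=255, ERR=-6501553/65536
(1,0): OLD=14603/256 → NEW=0, ERR=14603/256
(1,1): OLD=320461/2048 → NEW=255, ERR=-201779/2048
(1,2): OLD=7057233/65536 → NEW=0, ERR=7057233/65536
(1,3): OLD=35017853/262144 → NEW=255, ERR=-31828867/262144
(1,4): OLD=246829015/4194304 → NEW=0, ERR=246829015/4194304
(2,0): OLD=6303007/32768 → NEW=255, ERR=-2052833/32768
(2,1): OLD=138997957/1048576 → NEW=255, ERR=-128388923/1048576
(2,2): OLD=1932062351/16777216 → NEW=0, ERR=1932062351/16777216
(2,3): OLD=44346585405/268435456 → NEW=255, ERR=-24104455875/268435456
(2,4): OLD=676525250923/4294967296 → NEW=255, ERR=-418691409557/4294967296
(3,0): OLD=1299645871/16777216 → NEW=0, ERR=1299645871/16777216
(3,1): OLD=25944962947/134217728 → NEW=255, ERR=-8280557693/134217728
(3,2): OLD=418787552913/4294967296 → NEW=0, ERR=418787552913/4294967296
(3,3): OLD=1146902763657/8589934592 → NEW=255, ERR=-1043530557303/8589934592
(3,4): OLD=5329215459725/137438953472 → NEW=0, ERR=5329215459725/137438953472
(4,0): OLD=336381807073/2147483648 → NEW=255, ERR=-211226523167/2147483648
(4,1): OLD=9264200398561/68719476736 → NEW=255, ERR=-8259266169119/68719476736
(4,2): OLD=156410483040335/1099511627776 → NEW=255, ERR=-123964982042545/1099511627776
(4,3): OLD=1496653934669537/17592186044416 → NEW=0, ERR=1496653934669537/17592186044416
(4,4): OLD=61852670710050983/281474976710656 → NEW=255, ERR=-9923448351166297/281474976710656
(5,0): OLD=144835608924483/1099511627776 → NEW=255, ERR=-135539856158397/1099511627776
(5,1): OLD=441758114439433/8796093022208 → NEW=0, ERR=441758114439433/8796093022208
(5,2): OLD=52686200231908561/281474976710656 → NEW=255, ERR=-19089918829308719/281474976710656
(5,3): OLD=137649462679127615/1125899906842624 → NEW=0, ERR=137649462679127615/1125899906842624
(5,4): OLD=3238763726801039621/18014398509481984 → NEW=255, ERR=-1354907893116866299/18014398509481984
Row 0: ##.##
Row 1: .#.#.
Row 2: ##.##
Row 3: .#.#.
Row 4: ###.#
Row 5: #.#.#

Answer: ##.##
.#.#.
##.##
.#.#.
###.#
#.#.#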